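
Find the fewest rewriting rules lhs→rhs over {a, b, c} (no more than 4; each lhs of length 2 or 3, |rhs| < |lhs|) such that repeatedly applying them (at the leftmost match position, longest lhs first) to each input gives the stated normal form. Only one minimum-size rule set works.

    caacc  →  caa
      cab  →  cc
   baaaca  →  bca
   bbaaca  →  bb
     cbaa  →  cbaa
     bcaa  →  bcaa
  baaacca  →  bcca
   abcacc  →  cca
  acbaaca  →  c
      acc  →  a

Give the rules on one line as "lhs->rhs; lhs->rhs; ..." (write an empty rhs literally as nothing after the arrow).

aaa->; ab->c; ac->a

  | caacc => caac => caa
  | cab => cc
  | baaaca => bca
  | bbaaca => bbaaa => bb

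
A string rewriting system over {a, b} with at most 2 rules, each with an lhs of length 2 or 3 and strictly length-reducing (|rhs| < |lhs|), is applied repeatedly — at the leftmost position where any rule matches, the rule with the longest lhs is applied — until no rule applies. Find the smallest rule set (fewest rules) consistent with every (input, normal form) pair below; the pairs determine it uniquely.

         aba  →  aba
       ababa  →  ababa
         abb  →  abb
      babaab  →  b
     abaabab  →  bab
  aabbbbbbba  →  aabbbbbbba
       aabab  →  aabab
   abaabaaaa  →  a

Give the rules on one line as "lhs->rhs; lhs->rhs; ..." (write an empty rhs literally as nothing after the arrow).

  | aba
  | ababa
  | abb
  | babaab => baaab => aaab => b

aaa->; baa->aa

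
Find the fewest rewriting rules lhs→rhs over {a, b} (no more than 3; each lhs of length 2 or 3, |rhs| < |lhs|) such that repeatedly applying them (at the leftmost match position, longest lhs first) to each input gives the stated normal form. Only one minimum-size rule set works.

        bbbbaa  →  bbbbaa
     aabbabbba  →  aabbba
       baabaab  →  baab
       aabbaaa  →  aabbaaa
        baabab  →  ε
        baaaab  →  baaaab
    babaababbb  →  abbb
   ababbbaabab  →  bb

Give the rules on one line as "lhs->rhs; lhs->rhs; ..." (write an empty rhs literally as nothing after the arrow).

aba->; bab->

  | bbbbaa
  | aabbabbba => aabbba
  | baabaab => baab
  | aabbaaa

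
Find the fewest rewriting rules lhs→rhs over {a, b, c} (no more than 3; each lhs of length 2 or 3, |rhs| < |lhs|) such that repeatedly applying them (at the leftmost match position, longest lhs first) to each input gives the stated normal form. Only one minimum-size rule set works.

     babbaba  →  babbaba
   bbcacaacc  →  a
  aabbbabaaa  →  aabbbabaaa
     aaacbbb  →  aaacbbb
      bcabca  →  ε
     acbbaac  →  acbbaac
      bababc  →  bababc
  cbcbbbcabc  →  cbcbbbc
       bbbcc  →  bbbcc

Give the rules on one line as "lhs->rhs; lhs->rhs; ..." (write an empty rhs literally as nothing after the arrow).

acc->a; bca->

  | babbaba
  | bbcacaacc => bcaacc => acc => a
  | aabbbabaaa
  | aaacbbb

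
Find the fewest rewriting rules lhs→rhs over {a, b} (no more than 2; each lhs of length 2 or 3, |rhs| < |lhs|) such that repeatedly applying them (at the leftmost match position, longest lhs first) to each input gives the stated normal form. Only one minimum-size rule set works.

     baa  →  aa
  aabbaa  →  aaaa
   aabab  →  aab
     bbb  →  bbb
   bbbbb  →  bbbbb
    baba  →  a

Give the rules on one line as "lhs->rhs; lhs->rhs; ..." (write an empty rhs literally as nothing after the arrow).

ba->a; bab->b

  | baa => aa
  | aabbaa => aabaa => aaaa
  | aabab => aab
  | bbb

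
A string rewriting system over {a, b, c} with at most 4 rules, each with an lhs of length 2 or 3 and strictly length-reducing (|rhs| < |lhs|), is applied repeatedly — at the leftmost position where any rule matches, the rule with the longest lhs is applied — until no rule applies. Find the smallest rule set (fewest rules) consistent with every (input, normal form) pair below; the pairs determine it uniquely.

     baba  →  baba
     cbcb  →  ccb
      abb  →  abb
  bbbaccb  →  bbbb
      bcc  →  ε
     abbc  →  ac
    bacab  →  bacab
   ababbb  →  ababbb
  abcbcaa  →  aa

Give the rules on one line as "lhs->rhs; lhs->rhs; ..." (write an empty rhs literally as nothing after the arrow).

  | baba
  | cbcb => ccb
  | abb
  | bbbaccb => bbbb

acc->; bc->c; bcc->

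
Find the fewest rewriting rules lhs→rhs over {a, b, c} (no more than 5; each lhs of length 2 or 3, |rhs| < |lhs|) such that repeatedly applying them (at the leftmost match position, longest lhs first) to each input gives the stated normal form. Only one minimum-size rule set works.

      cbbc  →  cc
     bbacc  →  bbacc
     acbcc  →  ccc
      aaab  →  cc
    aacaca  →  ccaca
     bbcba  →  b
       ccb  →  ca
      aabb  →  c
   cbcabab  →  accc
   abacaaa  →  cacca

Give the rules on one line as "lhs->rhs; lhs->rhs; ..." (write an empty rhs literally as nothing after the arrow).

aa->c; ab->c; baa->; cb->a

  | cbbc => abc => cc
  | bbacc
  | acbcc => aacc => ccc
  | aaab => cab => cc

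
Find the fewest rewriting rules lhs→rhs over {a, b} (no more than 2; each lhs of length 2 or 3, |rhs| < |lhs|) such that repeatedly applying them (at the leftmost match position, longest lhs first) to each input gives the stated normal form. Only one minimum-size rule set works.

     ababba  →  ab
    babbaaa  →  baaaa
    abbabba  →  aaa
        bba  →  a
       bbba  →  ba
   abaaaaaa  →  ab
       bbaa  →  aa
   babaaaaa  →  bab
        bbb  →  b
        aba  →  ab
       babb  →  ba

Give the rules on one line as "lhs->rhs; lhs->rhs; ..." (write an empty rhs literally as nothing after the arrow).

aba->ab; bb->

  | ababba => abbba => aba => ab
  | babbaaa => baaaa
  | abbabba => aabba => aaa
  | bba => a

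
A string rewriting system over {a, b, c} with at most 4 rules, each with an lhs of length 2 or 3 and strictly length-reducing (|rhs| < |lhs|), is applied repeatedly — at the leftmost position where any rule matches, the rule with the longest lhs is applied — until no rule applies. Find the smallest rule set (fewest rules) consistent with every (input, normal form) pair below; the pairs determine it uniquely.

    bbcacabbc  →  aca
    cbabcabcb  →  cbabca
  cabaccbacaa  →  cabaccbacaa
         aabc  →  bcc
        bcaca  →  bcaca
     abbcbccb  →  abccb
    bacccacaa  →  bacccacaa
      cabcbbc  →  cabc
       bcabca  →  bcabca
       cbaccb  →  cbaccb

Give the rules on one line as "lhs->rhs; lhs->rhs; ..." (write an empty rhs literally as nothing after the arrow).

  | bbcacabbc => acabbc => aca
  | cbabcabcb => cbabca
  | cabaccbacaa
  | aabc => bcc

aab->bc; bbc->; bcb->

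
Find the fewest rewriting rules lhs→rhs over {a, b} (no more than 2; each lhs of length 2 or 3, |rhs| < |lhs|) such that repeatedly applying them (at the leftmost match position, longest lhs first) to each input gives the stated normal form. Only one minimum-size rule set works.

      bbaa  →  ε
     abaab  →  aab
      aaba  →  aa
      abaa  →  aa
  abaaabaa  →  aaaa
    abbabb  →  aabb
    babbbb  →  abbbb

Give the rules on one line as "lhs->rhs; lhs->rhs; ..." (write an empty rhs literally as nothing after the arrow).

ba->; bab->ab

  | bbaa => ba => ε
  | abaab => aab
  | aaba => aa
  | abaa => aa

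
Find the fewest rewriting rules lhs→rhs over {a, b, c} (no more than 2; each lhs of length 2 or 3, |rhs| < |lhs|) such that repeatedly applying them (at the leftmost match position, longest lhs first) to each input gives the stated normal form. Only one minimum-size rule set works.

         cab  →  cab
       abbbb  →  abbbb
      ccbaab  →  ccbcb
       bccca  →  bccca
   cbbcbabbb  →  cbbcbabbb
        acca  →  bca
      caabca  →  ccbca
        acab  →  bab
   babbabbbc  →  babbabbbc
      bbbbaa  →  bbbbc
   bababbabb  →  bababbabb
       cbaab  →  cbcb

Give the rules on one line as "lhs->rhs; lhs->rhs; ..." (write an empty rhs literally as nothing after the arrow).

aa->c; ac->b

  | cab
  | abbbb
  | ccbaab => ccbcb
  | bccca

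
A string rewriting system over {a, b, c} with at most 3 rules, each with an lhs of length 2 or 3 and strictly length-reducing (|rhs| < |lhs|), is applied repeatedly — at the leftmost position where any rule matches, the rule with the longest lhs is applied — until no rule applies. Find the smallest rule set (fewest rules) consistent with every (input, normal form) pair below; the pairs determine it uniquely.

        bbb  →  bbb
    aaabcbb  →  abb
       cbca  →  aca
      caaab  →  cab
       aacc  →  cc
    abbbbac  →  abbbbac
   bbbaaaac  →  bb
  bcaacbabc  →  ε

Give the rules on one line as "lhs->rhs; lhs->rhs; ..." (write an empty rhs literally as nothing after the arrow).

  | bbb
  | aaabcbb => abcbb => abb
  | cbca => aca
  | caaab => cab

aa->; bc->; cb->a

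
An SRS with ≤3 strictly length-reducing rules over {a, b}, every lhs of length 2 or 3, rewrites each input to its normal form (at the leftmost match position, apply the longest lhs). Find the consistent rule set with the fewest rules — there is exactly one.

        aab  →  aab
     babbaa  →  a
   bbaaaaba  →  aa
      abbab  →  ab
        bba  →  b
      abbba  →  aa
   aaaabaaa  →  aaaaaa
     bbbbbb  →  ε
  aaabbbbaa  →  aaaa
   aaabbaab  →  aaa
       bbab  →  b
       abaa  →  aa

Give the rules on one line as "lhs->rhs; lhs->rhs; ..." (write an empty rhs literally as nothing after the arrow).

ba->; bab->; bbb->

  | aab
  | babbaa => baa => a
  | bbaaaaba => baaaba => aaba => aa
  | abbab => ab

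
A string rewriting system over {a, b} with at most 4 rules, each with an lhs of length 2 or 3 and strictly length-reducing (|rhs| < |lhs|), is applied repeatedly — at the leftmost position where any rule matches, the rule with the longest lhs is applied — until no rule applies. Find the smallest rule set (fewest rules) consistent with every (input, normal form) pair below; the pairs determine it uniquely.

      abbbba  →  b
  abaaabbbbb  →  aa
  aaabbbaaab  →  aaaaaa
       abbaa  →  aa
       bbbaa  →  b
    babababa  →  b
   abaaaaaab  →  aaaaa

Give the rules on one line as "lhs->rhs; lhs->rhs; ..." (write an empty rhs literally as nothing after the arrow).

aab->aa; aba->; abb->; bba->b

  | abbbba => bba => b
  | abaaabbbbb => aabbbbb => aabbbb => aabbb => aabb => aab => aa
  | aaabbbaaab => aaabbaaab => aaabaaab => aaaaaab => aaaaaa
  | abbaa => aa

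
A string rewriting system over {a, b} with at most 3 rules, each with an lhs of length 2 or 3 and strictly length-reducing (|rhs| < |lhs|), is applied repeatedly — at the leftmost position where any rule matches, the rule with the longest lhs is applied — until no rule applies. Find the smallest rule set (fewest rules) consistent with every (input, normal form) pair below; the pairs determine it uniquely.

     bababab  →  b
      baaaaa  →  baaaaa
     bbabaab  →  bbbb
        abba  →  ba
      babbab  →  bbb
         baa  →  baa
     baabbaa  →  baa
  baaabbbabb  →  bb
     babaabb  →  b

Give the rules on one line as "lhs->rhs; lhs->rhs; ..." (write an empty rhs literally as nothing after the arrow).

  | bababab => babab => bab => b
  | baaaaa
  | bbabaab => bbbaab => bbbab => bbbb
  | abba => ba

ab->; bba->bb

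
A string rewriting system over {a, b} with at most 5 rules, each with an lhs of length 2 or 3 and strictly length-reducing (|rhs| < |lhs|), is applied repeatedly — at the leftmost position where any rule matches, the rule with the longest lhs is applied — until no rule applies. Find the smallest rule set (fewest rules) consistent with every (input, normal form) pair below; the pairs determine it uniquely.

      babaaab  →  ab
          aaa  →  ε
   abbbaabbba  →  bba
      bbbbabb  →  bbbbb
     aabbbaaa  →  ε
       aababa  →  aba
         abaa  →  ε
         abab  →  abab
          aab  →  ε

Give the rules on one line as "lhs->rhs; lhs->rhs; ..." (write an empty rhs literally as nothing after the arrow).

aaa->; aab->; abb->b; baa->aa

  | babaaab => baaaab => aaaab => ab
  | aaa => ε
  | abbbaabbba => bbaabbba => baabbba => aabbba => bba
  | bbbbabb => bbbbb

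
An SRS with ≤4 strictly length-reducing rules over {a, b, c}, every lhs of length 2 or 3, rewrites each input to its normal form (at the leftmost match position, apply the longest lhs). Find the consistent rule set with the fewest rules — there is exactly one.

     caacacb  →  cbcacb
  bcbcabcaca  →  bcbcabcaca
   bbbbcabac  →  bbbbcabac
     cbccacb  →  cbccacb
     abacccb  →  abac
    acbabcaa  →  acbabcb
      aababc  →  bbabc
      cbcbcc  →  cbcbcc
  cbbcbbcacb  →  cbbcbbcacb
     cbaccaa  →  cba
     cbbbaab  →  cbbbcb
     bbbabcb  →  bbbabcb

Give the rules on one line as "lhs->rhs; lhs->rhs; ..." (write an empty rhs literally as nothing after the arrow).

  | caacacb => cbcacb
  | bcbcabcaca
  | bbbbcabac
  | cbccacb

aa->b; baa->bc; ccb->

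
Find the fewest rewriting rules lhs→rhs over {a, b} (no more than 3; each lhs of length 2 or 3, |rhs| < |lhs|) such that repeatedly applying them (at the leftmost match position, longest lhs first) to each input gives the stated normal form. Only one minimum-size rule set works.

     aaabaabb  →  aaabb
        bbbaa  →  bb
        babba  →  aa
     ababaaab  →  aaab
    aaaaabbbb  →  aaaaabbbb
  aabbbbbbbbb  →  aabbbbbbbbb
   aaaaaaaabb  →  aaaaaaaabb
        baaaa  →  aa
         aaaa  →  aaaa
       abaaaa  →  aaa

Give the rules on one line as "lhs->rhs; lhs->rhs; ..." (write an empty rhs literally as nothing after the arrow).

ba->a; baa->

  | aaabaabb => aaabb
  | bbbaa => bb
  | babba => abba => aba => aa
  | ababaaab => aabaaab => aaab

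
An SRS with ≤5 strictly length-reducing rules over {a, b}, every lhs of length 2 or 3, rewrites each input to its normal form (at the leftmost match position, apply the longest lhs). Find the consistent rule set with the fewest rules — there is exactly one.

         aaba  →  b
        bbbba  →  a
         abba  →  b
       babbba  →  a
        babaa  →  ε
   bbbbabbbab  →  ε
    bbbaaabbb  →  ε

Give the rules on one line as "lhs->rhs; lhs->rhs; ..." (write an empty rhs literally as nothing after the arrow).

  | aaba => ba => b
  | bbbba => bba => a
  | abba => ba => b
  | babbba => bbbba => bba => a

aa->; ab->; ba->b; bb->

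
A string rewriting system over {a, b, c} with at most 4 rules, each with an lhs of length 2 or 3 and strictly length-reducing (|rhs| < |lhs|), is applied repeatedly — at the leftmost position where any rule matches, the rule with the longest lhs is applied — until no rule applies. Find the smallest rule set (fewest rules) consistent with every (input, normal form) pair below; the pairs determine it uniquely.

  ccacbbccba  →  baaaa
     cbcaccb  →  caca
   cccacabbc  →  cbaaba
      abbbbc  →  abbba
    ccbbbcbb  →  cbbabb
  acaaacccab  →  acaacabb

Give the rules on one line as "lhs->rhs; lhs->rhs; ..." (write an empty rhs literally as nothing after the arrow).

  | ccacbbccba => bbcbbccba => babbccba => babacba => babcaa => baaaa
  | cbcaccb => caaccb => caacb => caca
  | cccacabbc => cbbcabbc => cbaabbc => cbaaba
  | abbbbc => abbba

acb->ca; bc->a; cca->bb; ccb->cb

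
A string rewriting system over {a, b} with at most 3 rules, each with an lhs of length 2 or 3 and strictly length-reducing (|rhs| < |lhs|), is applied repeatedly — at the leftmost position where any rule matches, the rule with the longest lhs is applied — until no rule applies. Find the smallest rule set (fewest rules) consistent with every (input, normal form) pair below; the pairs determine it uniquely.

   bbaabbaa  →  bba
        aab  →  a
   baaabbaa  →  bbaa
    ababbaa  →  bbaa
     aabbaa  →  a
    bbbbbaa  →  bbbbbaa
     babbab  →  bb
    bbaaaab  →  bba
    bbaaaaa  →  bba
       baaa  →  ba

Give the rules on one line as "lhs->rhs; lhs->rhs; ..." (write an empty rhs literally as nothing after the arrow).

  | bbaabbaa => bbabaa => bba
  | aab => a
  | baaabbaa => babbaa => bbaa
  | ababbaa => bbaa

aaa->a; ab->; aba->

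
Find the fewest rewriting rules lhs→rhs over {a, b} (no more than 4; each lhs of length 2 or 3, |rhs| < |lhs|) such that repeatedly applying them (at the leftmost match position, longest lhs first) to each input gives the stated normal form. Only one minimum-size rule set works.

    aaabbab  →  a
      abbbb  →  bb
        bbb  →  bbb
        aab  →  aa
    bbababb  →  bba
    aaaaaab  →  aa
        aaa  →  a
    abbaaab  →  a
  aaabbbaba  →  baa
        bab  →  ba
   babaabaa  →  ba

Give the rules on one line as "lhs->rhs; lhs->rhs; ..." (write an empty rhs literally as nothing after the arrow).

  | aaabbab => abbab => ab => a
  | abbbb => bb
  | bbb
  | aab => aa

aaa->a; ab->a; abb->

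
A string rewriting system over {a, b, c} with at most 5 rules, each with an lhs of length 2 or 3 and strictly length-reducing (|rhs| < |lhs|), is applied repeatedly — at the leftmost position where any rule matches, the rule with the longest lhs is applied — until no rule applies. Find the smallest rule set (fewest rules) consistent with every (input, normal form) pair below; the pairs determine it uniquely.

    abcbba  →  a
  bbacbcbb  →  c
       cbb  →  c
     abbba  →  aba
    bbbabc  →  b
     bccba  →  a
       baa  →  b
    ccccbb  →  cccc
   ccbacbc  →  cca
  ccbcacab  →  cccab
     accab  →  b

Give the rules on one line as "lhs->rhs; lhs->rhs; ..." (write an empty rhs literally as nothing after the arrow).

  | abcbba => aabba => bba => a
  | bbacbcbb => acbcbb => bbcbb => cbb => c
  | cbb => c
  | abbba => aba

aa->; ac->b; bb->; bc->a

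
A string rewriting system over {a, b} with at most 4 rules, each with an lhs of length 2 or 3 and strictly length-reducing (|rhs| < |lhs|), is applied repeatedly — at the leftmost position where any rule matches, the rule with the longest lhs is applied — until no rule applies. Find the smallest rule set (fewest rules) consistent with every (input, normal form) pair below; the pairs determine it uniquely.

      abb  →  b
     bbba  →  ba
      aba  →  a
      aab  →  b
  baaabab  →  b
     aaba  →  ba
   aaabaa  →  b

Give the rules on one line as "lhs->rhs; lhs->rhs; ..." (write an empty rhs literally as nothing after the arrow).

aa->b; ab->; bb->b

  | abb => b
  | bbba => bba => ba
  | aba => a
  | aab => bb => b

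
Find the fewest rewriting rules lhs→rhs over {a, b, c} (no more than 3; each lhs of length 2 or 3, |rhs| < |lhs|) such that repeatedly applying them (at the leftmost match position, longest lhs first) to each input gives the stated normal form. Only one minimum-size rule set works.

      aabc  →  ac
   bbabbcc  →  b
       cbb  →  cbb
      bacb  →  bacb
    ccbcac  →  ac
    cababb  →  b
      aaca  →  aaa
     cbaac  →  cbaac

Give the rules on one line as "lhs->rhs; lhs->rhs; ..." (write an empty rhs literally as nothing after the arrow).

  | aabc => ac
  | bbabbcc => bbbcc => bbc => b
  | cbb
  | bacb

ab->; bc->; ca->a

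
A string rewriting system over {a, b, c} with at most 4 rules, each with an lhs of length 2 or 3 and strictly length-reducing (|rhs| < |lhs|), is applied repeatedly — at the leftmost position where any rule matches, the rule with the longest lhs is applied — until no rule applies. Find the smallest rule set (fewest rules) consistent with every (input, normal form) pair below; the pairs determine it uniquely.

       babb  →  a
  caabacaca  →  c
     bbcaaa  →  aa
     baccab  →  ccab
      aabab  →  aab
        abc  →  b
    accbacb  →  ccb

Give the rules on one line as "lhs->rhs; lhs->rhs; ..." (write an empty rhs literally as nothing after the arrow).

ac->b; ba->; bb->a; bc->c

  | babb => bb => a
  | caabacaca => caacaca => cabaca => caca => cba => c
  | bbcaaa => acaaa => baaa => aa
  | baccab => ccab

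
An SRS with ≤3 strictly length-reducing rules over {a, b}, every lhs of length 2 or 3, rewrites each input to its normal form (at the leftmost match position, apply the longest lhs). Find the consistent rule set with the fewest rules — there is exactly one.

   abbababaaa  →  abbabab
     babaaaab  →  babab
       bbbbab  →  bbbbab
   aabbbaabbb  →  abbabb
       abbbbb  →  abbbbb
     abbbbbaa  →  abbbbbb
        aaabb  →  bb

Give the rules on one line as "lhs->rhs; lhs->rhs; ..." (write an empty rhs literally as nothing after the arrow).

aa->b; aaa->; aab->a

  | abbababaaa => abbabab
  | babaaaab => babab
  | bbbbab
  | aabbbaabbb => abbaabbb => abbabb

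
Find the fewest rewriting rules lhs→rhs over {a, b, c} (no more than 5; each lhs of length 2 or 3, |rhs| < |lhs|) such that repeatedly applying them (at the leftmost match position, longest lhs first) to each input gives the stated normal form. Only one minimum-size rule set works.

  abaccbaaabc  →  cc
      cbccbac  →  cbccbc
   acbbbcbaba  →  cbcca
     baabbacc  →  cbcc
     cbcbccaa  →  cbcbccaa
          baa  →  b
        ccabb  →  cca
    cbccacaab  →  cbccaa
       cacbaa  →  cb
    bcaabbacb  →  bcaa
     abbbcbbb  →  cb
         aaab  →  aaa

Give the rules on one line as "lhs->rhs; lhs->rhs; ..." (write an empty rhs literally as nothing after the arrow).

  | abaccbaaabc => aaccbaaabc => acbaaabc => baaabc => baabc => babc => bbc => cc
  | cbccbac => cbccbc
  | acbbbcbaba => bbbcbaba => cbcbaba => cbcbba => cbcca
  | baabbacc => babbacc => bbbacc => cbacc => cbcc

ab->a; ac->; ba->b; bb->c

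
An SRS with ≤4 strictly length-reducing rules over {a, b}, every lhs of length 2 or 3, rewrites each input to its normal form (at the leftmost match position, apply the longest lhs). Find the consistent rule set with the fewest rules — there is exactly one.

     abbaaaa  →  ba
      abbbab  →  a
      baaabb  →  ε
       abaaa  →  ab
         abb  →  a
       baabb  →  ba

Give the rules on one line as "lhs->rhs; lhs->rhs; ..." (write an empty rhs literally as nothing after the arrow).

aa->a; aaa->b; aba->ab; bb->

  | abbaaaa => aaaaa => baa => ba
  | abbbab => abab => abb => a
  | baaabb => bbbb => bb => ε
  | abaaa => abaa => aba => ab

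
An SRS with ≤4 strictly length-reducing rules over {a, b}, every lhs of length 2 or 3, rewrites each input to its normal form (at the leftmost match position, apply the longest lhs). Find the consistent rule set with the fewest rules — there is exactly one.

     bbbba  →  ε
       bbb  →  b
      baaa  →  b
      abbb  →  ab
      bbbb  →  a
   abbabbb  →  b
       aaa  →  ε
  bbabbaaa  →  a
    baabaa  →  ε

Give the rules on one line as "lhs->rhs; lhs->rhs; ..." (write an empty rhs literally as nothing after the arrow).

aa->; aaa->; bb->a; bbb->b

  | bbbba => bba => aa => ε
  | bbb => b
  | baaa => b
  | abbb => ab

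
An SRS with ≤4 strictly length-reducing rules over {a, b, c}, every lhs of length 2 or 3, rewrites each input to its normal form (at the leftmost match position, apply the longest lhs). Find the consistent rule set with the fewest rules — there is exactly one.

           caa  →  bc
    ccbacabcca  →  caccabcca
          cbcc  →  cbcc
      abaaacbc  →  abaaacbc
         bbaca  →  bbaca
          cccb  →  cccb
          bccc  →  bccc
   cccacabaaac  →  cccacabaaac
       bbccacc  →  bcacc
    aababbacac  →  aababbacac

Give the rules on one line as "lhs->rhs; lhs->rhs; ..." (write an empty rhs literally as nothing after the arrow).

bbc->b; caa->bc; cba->ac

  | caa => bc
  | ccbacabcca => caccabcca
  | cbcc
  | abaaacbc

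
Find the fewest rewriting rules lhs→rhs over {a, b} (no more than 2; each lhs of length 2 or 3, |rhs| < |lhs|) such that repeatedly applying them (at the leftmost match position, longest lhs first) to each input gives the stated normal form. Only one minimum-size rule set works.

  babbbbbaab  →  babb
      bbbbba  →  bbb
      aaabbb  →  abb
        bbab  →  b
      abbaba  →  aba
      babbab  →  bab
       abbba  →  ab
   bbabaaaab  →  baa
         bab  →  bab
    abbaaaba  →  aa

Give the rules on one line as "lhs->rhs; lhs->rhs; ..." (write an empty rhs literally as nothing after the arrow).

  | babbbbbaab => babbbab => babb
  | bbbbba => bbb
  | aaabbb => abb
  | bbab => b

aab->; bba->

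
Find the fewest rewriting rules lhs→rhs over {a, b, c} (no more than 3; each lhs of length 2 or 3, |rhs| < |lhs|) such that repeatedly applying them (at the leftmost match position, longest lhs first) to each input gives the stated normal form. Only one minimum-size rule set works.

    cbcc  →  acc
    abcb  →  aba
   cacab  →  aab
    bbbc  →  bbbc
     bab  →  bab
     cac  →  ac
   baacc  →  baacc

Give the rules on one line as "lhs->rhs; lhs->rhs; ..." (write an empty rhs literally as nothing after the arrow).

ca->a; cb->a

  | cbcc => acc
  | abcb => aba
  | cacab => acab => aab
  | bbbc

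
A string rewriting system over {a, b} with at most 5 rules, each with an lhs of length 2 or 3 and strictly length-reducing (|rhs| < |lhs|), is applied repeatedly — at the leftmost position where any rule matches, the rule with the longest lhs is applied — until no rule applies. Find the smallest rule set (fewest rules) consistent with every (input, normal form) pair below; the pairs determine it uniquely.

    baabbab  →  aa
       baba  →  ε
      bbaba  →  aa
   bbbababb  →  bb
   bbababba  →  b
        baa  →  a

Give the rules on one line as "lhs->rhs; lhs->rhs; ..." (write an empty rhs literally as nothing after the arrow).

  | baabbab => abbab => abab => aab => aa
  | baba => ba => ε
  | bbaba => aba => aa
  | bbbababb => bababb => babb => bb

aaa->b; ab->a; ba->; bba->a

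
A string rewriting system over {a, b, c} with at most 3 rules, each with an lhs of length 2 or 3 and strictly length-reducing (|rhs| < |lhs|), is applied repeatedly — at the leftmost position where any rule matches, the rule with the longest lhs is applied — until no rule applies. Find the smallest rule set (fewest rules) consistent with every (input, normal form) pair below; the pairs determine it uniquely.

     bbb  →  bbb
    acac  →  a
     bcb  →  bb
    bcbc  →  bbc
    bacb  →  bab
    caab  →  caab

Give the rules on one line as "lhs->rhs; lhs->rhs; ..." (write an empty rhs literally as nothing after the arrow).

  | bbb
  | acac => a
  | bcb => bb
  | bcbc => bbc

cac->; cb->b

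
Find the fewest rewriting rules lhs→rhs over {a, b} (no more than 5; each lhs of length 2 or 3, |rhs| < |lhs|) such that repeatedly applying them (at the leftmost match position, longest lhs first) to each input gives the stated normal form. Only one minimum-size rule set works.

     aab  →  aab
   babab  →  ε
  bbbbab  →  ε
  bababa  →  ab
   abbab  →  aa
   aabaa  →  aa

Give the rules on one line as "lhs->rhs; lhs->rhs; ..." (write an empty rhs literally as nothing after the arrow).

  | aab
  | babab => bb => ε
  | bbbbab => babab => bb => ε
  | bababa => bba => ab

aba->; bb->; bba->ab; bbb->ba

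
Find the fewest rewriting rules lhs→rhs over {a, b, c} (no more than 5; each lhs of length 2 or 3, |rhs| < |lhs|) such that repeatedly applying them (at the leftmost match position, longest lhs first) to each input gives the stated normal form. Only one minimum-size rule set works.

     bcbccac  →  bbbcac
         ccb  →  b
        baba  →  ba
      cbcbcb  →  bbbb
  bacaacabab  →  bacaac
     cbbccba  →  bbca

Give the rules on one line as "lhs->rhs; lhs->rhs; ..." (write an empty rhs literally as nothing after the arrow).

  | bcbccac => bbbcac
  | ccb => cb => b
  | baba => ba
  | cbcbcb => bbbcb => bbbb

ab->; cb->b; cba->a; cbc->bb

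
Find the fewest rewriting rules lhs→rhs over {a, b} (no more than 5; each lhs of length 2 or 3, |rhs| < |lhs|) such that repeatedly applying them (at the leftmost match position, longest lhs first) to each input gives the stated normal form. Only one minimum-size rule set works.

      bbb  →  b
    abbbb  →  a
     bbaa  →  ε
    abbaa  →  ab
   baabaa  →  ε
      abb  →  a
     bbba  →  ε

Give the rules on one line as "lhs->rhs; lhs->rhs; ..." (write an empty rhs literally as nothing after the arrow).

  | bbb => b
  | abbbb => abb => a
  | bbaa => aa => ε
  | abbaa => aaa => ab

aa->; aaa->ab; ba->; bb->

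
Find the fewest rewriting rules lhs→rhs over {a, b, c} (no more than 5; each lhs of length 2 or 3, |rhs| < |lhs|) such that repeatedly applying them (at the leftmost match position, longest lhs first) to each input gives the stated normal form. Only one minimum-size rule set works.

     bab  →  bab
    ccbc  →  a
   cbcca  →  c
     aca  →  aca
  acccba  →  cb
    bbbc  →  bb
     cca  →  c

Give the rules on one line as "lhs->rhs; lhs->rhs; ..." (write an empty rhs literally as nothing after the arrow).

aa->c; aba->cb; bc->; cc->a

  | bab
  | ccbc => abc => a
  | cbcca => cca => aa => c
  | aca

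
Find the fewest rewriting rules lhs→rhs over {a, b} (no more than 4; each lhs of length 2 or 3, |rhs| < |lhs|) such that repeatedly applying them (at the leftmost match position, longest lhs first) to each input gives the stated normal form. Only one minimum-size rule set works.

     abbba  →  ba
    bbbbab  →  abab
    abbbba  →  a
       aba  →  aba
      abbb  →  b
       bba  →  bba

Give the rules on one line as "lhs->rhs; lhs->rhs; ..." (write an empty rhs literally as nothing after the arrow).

  | abbba => aaa => ba
  | bbbbab => abab
  | abbbba => aaba => a
  | aba

aa->b; aab->; bbb->a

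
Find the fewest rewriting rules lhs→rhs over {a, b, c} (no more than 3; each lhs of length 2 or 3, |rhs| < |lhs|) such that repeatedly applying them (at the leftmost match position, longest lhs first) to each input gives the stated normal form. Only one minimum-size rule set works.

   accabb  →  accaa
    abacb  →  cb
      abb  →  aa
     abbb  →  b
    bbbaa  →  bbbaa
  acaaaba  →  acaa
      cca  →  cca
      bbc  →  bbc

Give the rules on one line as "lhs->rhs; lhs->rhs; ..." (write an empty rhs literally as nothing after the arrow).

  | accabb => accaa
  | abacb => cb
  | abb => aa
  | abbb => aab => ab => b

ab->b; aba->; abb->aa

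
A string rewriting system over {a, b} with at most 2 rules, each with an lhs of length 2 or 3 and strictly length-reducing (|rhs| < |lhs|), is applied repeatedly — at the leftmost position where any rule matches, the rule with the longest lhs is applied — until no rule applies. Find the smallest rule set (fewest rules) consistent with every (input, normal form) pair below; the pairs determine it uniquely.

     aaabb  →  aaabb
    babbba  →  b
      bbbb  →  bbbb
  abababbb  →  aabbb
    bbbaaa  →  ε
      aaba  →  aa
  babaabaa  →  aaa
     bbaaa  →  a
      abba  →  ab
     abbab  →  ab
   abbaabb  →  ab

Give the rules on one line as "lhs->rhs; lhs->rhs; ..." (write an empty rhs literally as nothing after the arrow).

  | aaabb
  | babbba => bba => b
  | bbbb
  | abababbb => aabbb

ba->; bab->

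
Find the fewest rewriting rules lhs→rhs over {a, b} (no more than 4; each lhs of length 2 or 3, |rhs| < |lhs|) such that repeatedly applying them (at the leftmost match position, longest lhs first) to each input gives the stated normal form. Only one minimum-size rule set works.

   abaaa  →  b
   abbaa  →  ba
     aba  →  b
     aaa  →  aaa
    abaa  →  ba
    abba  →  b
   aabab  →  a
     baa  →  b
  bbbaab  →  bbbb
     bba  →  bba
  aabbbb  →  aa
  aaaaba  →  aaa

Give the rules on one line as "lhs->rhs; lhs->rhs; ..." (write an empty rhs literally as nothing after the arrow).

  | abaaa => baa => b
  | abbaa => abaa => ba
  | aba => b
  | aaa

ab->a; aba->b; baa->b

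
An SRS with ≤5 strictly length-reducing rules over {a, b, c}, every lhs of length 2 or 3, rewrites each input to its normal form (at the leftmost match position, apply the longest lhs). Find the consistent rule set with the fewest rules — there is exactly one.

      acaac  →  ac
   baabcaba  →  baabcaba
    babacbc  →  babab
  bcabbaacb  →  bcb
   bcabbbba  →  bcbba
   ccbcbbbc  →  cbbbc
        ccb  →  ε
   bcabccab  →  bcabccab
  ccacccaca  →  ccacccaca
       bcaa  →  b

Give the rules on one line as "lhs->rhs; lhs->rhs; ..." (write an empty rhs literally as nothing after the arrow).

abb->; caa->; cbc->b; ccb->

  | acaac => ac
  | baabcaba
  | babacbc => babab
  | bcabbaacb => bcaacb => bcb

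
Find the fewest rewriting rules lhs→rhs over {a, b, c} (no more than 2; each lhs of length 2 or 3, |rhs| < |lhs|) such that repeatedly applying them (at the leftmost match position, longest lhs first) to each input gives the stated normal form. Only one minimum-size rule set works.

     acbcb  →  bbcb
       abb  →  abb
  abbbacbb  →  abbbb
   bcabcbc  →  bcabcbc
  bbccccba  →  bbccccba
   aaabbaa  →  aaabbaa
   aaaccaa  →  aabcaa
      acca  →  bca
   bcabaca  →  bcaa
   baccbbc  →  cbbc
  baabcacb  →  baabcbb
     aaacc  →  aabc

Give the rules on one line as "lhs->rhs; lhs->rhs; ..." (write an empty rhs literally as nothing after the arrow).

  | acbcb => bbcb
  | abb
  | abbbacbb => abbbb
  | bcabcbc

ac->b; bac->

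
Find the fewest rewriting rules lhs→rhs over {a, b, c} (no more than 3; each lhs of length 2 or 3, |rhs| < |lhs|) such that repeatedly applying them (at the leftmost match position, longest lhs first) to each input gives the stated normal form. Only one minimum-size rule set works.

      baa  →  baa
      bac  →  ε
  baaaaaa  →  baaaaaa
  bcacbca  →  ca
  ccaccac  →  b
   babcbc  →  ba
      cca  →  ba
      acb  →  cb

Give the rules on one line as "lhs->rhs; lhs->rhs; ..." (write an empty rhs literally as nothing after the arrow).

ac->c; bc->; cc->b

  | baa
  | bac => bc => ε
  | baaaaaa
  | bcacbca => acbca => cbca => ca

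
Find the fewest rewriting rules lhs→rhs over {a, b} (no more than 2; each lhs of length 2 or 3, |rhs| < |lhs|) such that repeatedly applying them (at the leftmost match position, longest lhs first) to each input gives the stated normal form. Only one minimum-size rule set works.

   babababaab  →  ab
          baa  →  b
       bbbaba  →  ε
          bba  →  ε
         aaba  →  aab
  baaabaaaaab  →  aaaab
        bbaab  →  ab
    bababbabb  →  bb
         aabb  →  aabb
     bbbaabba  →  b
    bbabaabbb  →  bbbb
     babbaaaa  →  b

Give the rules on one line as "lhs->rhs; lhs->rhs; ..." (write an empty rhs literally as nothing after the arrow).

  | babababaab => bbababaab => babaab => bbaab => ab
  | baa => ba => b
  | bbbaba => bba => ε
  | bba => ε

ba->b; bba->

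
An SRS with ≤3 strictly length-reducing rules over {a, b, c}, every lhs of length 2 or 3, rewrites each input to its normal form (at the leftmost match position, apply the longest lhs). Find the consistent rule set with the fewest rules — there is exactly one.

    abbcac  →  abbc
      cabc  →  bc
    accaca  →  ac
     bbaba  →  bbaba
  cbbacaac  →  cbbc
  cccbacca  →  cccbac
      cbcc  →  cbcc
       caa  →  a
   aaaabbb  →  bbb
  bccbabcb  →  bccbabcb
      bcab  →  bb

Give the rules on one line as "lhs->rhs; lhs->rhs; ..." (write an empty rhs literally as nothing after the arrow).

aa->; ca->

  | abbcac => abbc
  | cabc => bc
  | accaca => acca => ac
  | bbaba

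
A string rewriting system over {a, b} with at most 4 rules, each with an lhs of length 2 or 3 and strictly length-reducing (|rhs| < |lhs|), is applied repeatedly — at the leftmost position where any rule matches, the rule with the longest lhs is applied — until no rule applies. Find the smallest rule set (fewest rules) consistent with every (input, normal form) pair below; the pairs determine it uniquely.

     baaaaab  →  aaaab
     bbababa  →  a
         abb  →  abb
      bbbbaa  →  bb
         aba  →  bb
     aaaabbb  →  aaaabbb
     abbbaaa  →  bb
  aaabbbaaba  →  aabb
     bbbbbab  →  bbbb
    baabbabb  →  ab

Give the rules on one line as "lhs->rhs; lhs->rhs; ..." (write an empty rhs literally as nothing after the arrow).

aba->bb; ba->; bab->ba

  | baaaaab => aaaab
  | bbababa => bbaaba => baba => baa => a
  | abb
  | bbbbaa => bbba => bb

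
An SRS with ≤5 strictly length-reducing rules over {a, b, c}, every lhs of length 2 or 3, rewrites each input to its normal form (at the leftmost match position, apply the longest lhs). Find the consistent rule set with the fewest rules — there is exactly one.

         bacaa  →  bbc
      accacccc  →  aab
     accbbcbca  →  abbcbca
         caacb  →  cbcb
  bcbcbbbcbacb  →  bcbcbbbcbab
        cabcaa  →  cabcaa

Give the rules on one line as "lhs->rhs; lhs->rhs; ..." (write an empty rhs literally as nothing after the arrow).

aaa->bc; aac->bc; ac->a; bcc->ab

  | bacaa => baaa => bbc
  | accacccc => acacccc => aacccc => bcccc => abcc => aab
  | accbbcbca => acbbcbca => abbcbca
  | caacb => cbcb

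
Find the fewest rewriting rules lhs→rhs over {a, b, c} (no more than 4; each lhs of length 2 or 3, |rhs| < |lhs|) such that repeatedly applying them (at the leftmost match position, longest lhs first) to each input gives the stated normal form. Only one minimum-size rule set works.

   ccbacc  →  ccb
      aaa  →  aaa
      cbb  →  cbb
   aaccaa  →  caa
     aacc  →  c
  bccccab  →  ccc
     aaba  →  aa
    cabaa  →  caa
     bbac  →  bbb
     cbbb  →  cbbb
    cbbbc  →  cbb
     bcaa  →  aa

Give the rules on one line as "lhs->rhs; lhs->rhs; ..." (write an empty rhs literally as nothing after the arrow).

  | ccbacc => ccbbc => ccb
  | aaa
  | cbb
  | aaccaa => abcaa => caa

ab->; ac->b; bc->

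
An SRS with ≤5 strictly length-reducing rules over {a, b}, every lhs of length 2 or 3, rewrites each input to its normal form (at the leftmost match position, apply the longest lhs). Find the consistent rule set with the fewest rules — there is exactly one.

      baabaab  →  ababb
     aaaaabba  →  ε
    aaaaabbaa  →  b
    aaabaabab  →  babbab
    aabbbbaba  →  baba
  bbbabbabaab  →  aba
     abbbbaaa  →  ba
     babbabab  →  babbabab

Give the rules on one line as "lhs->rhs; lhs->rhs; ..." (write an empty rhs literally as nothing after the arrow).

  | baabaab => abbaab => ababb
  | aaaaabba => baabba => abbba => aa => ε
  | aaaaabbaa => baabbaa => abbbaa => aaa => b
  | aaabaabab => bbaabab => babbab

aa->; aaa->b; baa->ab; bbb->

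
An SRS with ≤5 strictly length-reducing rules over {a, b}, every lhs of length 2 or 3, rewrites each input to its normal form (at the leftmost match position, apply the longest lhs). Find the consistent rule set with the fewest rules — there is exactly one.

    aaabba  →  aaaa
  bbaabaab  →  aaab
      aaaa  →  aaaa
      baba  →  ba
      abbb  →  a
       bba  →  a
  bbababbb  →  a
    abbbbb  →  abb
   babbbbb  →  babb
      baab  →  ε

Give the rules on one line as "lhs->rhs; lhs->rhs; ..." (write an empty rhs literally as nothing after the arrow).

aba->a; baa->bb; bba->a; bbb->

  | aaabba => aaaa
  | bbaabaab => aabaab => aaab
  | aaaa
  | baba => ba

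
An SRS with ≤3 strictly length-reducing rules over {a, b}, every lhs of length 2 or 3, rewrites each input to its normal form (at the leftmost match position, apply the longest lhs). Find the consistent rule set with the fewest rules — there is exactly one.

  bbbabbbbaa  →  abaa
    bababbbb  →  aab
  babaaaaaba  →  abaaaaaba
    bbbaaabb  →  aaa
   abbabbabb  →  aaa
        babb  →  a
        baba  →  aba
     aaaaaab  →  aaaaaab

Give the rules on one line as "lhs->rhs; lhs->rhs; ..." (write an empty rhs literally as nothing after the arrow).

  | bbbabbbbaa => abbbbaa => abaa
  | bababbbb => ababbbb => aabbbb => aab
  | babaaaaaba => abaaaaaba
  | bbbaaabb => aaabb => aaa

bab->ab; bb->; bbb->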